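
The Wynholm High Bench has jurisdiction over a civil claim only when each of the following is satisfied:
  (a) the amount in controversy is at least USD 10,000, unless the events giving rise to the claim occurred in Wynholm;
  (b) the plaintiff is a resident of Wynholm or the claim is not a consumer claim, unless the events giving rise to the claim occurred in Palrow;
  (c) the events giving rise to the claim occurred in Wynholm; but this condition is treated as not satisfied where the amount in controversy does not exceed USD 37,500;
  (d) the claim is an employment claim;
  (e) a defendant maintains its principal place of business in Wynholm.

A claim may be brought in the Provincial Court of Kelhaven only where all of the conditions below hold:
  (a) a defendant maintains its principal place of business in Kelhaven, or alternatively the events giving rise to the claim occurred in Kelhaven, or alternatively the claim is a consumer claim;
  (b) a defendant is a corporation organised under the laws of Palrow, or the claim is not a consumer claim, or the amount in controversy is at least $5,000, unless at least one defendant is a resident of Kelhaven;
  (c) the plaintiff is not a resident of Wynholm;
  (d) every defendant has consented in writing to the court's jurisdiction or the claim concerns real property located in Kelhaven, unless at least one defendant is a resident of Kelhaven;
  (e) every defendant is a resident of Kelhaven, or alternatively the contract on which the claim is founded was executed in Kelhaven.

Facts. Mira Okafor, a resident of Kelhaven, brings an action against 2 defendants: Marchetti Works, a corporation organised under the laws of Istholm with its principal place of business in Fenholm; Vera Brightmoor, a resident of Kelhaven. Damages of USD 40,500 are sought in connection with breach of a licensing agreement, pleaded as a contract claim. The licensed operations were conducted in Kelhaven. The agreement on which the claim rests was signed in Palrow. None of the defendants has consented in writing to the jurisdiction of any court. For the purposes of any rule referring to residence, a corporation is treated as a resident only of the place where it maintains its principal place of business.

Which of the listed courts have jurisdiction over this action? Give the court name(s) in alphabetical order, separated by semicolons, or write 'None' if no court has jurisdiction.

None

The Wynholm High Bench:
  (a) The amount in controversy is 40,500 dollars, which meets the $10,000 floor. Condition met.
  (b) The claim is a contract claim, not a consumer claim, so one alternative holds. Met.
  (c) The operative events occurred in Kelhaven, not Wynholm. Condition not met.
  (d) The claim is a contract claim, not an employment claim. Fails.
  (e) The corporate defendant(s) have their principal place of business in Fenholm, not Wynholm. Condition not met.
  → At least one condition fails; no jurisdiction.
The Provincial Court of Kelhaven:
  (a) The operative events occurred in Kelhaven, which satisfies one of the alternatives. Condition met.
  (b) The claim is a contract claim, not a consumer claim, so one alternative holds. Met.
  (c) The plaintiff resides in Kelhaven, which is not Wynholm. Met.
  (d) No such written consent has been filed; the claim does not concern real property — none of the alternatives is met. The proviso rescues it, though: Vera Brightmoor resides in Kelhaven. Satisfied.
  (e) The defendants reside as follows — Marchetti Works in Fenholm, Vera Brightmoor in Kelhaven — not all in Kelhaven; the contract was executed in Palrow, not Kelhaven — no alternative holds. Fails.
  → Not every requirement is met — no jurisdiction.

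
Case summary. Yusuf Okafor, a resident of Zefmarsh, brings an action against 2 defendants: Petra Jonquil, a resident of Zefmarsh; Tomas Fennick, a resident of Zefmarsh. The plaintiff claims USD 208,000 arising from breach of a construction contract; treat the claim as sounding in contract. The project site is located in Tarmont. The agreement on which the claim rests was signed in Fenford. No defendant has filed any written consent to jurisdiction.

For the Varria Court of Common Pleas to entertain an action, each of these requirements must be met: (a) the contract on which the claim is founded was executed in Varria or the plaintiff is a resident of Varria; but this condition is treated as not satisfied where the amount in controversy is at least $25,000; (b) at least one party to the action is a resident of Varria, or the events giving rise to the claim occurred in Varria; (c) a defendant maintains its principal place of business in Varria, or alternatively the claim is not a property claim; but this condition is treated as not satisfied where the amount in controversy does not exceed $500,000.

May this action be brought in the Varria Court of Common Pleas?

The Varria Court of Common Pleas:
  (a) The contract was executed in Fenford, not Varria; the plaintiff resides in Zefmarsh, not Varria — none of the alternatives is met. Not met.
  (b) No party resides in Varria; the operative events occurred in Tarmont, not Varria — none of the alternatives is met. Not satisfied.
  (c) The claim is a contract claim, not a property claim, so this disjunct is met. But the carve-out bites: the amount in controversy is 208,000 dollars, within the 500,000 dollars ceiling. Fails.
  → No jurisdiction.

No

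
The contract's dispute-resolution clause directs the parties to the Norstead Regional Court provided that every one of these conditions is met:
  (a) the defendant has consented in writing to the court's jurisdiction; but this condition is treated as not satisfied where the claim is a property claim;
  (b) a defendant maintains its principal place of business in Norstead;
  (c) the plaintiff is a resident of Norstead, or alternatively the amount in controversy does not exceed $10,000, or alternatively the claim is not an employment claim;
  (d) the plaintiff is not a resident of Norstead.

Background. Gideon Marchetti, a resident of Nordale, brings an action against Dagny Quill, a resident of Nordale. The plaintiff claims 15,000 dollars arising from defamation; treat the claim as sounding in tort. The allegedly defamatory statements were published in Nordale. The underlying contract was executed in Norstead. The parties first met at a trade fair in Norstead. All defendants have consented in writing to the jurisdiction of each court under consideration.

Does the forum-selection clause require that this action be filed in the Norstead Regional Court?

The Norstead Regional Court:
  (a) Every defendant has filed written consent. The exception is not triggered, since the claim is a tort claim, not a property claim. Condition met.
  (b) No defendant is a corporation. Condition not met.
  (c) The claim is a tort claim, not an employment claim, which satisfies one of the alternatives. Condition met.
  (d) The plaintiff resides in Nordale, which is not Norstead. Met.
  → Forum clause is not triggered.

No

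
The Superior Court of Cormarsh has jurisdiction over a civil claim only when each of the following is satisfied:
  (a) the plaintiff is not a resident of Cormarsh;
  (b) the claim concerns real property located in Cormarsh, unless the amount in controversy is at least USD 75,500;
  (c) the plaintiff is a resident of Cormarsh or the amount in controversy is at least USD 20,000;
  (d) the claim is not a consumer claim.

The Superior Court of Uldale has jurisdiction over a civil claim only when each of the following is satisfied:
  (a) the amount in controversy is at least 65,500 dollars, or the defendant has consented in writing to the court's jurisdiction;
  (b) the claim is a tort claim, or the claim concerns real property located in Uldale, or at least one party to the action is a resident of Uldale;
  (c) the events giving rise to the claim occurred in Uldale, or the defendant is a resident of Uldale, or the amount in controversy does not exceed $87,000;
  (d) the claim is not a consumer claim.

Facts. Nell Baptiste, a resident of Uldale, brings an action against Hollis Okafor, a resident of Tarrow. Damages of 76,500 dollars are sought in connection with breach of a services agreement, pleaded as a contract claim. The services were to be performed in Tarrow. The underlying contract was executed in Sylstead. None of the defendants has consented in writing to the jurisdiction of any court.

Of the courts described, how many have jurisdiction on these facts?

2

The Superior Court of Cormarsh:
  (a) The plaintiff resides in Uldale, which is not Cormarsh. Satisfied.
  (b) The claim does not concern real property. But the amount in controversy is $76,500, which meets the $75,500 floor, and the 'unless' clause therefore excuses the requirement. Satisfied.
  (c) The amount in controversy is USD 76,500, which meets the USD 20,000 floor, so this disjunct is met. Satisfied.
  (d) The claim is a contract claim, not a consumer claim. Met.
  → Jurisdiction lies.
The Superior Court of Uldale:
  (a) The amount in controversy is USD 76,500, which meets the USD 65,500 floor, so one alternative holds. Condition met.
  (b) Nell Baptiste resides in Uldale, which satisfies one of the alternatives. Condition met.
  (c) The amount in controversy is $76,500, within the $87,000 ceiling, which satisfies one of the alternatives. Met.
  (d) The claim is a contract claim, not a consumer claim. Met.
  → All conditions met; jurisdiction exists.
Courts with jurisdiction: the Superior Court of Cormarsh, the Superior Court of Uldale — 2 in total.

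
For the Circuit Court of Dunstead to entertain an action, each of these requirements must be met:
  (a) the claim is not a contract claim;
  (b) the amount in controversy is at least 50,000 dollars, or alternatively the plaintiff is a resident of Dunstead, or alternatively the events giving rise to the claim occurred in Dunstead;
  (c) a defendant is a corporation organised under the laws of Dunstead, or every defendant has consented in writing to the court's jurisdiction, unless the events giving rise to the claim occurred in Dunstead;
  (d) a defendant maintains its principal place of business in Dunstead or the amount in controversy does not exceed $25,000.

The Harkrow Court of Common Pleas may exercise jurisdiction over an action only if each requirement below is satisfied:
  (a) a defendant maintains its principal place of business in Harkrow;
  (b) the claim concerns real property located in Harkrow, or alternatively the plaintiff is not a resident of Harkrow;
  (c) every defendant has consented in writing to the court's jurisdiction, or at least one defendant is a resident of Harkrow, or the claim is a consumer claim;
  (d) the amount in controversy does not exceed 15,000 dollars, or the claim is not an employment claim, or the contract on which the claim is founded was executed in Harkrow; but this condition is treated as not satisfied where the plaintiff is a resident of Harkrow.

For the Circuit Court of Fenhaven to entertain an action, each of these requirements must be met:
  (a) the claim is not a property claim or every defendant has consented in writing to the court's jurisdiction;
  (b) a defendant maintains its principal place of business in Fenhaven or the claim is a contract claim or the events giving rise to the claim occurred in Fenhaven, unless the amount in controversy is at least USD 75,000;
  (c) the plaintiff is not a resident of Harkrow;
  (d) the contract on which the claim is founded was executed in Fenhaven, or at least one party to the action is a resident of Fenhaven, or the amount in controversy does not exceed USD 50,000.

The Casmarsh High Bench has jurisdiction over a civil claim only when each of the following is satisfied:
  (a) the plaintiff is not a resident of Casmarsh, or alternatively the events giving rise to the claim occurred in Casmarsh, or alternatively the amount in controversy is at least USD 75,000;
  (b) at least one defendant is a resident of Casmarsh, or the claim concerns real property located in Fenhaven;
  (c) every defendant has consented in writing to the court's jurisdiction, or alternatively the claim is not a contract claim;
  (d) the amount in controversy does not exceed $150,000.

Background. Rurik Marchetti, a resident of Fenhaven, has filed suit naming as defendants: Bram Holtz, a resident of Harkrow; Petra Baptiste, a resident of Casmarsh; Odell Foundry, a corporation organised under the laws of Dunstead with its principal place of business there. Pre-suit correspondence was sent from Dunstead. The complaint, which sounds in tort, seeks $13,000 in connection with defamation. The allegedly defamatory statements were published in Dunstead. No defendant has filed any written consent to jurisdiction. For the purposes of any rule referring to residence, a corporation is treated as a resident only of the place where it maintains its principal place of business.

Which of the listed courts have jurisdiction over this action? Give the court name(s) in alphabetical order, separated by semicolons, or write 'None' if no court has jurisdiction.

the Casmarsh High Bench; the Circuit Court of Dunstead

The Circuit Court of Dunstead:
  (a) The claim is a tort claim, not a contract claim. Condition met.
  (b) The operative events occurred in Dunstead, which satisfies one of the alternatives. Met.
  (c) Odell Foundry is organised under the laws of Dunstead, so one alternative holds. Met.
  (d) Odell Foundry has its principal place of business in Dunstead, so this disjunct is met. Met.
  → Jurisdiction lies.
The Harkrow Court of Common Pleas:
  (a) The corporate defendant(s) have their principal place of business in Dunstead, not Harkrow. Not met.
  (b) The plaintiff resides in Fenhaven, which is not Harkrow, so one alternative holds. Met.
  (c) Bram Holtz resides in Harkrow, so one alternative holds. Met.
  (d) The amount in controversy is 13,000 dollars, within the $15,000 ceiling, so this disjunct is met. And the carve-out is inapplicable — the plaintiff resides in Fenhaven, not Harkrow. Condition met.
  → The court lacks jurisdiction.
The Circuit Court of Fenhaven:
  (a) The claim is a tort claim, not a property claim, which satisfies one of the alternatives. Condition met.
  (b) The corporate defendant(s) have their principal place of business in Dunstead, not Fenhaven; the claim is a tort claim, not a contract claim; the operative events occurred in Dunstead, not Fenhaven — no alternative holds. The proviso offers no rescue either, since the amount in controversy is $13,000, below the USD 75,000 floor. Fails.
  (c) The plaintiff resides in Fenhaven, which is not Harkrow. Satisfied.
  (d) Rurik Marchetti resides in Fenhaven, which satisfies one of the alternatives. Met.
  → The court lacks jurisdiction.
The Casmarsh High Bench:
  (a) The plaintiff resides in Fenhaven, which is not Casmarsh, so one alternative holds. Satisfied.
  (b) Petra Baptiste resides in Casmarsh, which satisfies one of the alternatives. Satisfied.
  (c) The claim is a tort claim, not a contract claim, so one alternative holds. Satisfied.
  (d) The amount in controversy is 13,000 dollars, within the $150,000 ceiling. Condition met.
  → Jurisdiction lies.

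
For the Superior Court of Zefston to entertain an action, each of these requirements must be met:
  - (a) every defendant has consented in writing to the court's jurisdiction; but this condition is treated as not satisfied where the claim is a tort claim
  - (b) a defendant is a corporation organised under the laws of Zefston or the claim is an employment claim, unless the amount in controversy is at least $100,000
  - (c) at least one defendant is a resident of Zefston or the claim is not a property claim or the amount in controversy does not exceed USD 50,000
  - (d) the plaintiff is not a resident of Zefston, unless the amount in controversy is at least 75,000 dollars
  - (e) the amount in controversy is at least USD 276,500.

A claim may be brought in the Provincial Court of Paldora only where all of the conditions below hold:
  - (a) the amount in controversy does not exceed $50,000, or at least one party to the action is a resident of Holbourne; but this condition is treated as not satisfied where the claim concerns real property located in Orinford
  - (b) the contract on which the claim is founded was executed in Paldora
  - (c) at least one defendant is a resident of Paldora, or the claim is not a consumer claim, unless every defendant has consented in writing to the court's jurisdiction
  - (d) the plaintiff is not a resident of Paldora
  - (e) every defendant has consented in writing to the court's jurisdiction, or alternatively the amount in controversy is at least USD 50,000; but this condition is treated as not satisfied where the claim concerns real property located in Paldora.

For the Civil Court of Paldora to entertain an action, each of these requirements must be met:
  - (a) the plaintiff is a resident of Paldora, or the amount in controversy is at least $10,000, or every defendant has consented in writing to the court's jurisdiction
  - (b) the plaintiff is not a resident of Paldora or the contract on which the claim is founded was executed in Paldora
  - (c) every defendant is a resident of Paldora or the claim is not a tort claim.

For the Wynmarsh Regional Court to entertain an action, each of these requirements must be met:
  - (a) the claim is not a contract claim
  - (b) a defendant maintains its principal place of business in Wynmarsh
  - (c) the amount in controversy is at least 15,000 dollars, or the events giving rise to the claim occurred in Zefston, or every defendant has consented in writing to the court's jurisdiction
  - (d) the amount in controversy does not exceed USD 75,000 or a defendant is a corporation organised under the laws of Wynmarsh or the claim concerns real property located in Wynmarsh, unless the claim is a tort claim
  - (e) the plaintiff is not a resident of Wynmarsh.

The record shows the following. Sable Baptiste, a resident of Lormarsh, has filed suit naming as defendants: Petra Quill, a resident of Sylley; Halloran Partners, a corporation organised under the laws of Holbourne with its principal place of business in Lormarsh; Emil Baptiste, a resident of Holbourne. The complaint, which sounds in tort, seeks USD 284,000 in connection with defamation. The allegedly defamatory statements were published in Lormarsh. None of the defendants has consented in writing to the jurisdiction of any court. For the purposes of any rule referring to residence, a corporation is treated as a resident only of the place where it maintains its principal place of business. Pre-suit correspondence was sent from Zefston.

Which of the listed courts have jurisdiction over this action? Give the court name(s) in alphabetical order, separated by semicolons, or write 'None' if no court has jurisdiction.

The Superior Court of Zefston:
  (a) No such written consent has been filed. Not met.
  (b) The corporate defendant(s) are organised in Holbourne, not Zefston; the claim is a tort claim, not an employment claim — none of the alternatives is met. However, the amount in controversy is USD 284,000, which meets the $100,000 floor, so the 'unless' proviso supplies this condition. Satisfied.
  (c) The claim is a tort claim, not a property claim — that alternative is enough. Met.
  (d) The plaintiff resides in Lormarsh, which is not Zefston. Condition met.
  (e) The amount in controversy is 284,000 dollars, which meets the 276,500 dollars floor. Condition met.
  → No jurisdiction.
The Provincial Court of Paldora:
  (a) Emil Baptiste resides in Holbourne, which satisfies one of the alternatives. The exception is not triggered, since the claim does not concern real property. Condition met.
  (b) No contract (and hence no place of execution) is alleged. Fails.
  (c) The claim is a tort claim, not a consumer claim, which satisfies one of the alternatives. Satisfied.
  (d) The plaintiff resides in Lormarsh, which is not Paldora. Satisfied.
  (e) The amount in controversy is 284,000 dollars, which meets the $50,000 floor, so this disjunct is met. The carve-out does not apply: the claim does not concern real property. Met.
  → At least one condition fails; no jurisdiction.
The Civil Court of Paldora:
  (a) The amount in controversy is 284,000 dollars, which meets the 10,000 dollars floor, so this disjunct is met. Met.
  (b) The plaintiff resides in Lormarsh, which is not Paldora, so one alternative holds. Satisfied.
  (c) The defendants reside as follows — Petra Quill in Sylley, Halloran Partners in Lormarsh, Emil Baptiste in Holbourne — not all in Paldora; the claim is a tort claim — every alternative fails. Fails.
  → The court lacks jurisdiction.
The Wynmarsh Regional Court:
  (a) The claim is a tort claim, not a contract claim. Condition met.
  (b) The corporate defendant(s) have their principal place of business in Lormarsh, not Wynmarsh. Fails.
  (c) The amount in controversy is USD 284,000, which meets the USD 15,000 floor, so one alternative holds. Satisfied.
  (d) The amount in controversy is 284,000 dollars, above the 75,000 dollars ceiling; the corporate defendant(s) are organised in Holbourne, not Wynmarsh; the claim does not concern real property — no alternative holds. But the claim is a tort claim, and the 'unless' clause therefore excuses the requirement. Met.
  (e) The plaintiff resides in Lormarsh, which is not Wynmarsh. Met.
  → The court lacks jurisdiction.

None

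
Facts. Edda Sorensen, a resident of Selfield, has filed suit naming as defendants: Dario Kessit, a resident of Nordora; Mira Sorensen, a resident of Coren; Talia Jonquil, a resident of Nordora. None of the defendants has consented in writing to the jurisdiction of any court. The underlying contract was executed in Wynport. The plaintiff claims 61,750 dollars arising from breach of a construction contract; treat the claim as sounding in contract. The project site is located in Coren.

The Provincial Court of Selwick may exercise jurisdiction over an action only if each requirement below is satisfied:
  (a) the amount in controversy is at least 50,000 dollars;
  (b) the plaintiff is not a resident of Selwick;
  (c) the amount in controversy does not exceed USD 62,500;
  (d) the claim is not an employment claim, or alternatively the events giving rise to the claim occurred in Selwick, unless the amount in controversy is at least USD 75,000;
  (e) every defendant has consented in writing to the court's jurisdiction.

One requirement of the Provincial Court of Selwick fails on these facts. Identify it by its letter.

(e)

The Provincial Court of Selwick:
  (a) The amount in controversy is $61,750, which meets the $50,000 floor. Condition met.
  (b) The plaintiff resides in Selfield, which is not Selwick. Satisfied.
  (c) The amount in controversy is USD 61,750, within the 62,500 dollars ceiling. Condition met.
  (d) The claim is a contract claim, not an employment claim, so one alternative holds. Condition met.
  (e) No such written consent has been filed. Condition not met.
Only condition (e) fails.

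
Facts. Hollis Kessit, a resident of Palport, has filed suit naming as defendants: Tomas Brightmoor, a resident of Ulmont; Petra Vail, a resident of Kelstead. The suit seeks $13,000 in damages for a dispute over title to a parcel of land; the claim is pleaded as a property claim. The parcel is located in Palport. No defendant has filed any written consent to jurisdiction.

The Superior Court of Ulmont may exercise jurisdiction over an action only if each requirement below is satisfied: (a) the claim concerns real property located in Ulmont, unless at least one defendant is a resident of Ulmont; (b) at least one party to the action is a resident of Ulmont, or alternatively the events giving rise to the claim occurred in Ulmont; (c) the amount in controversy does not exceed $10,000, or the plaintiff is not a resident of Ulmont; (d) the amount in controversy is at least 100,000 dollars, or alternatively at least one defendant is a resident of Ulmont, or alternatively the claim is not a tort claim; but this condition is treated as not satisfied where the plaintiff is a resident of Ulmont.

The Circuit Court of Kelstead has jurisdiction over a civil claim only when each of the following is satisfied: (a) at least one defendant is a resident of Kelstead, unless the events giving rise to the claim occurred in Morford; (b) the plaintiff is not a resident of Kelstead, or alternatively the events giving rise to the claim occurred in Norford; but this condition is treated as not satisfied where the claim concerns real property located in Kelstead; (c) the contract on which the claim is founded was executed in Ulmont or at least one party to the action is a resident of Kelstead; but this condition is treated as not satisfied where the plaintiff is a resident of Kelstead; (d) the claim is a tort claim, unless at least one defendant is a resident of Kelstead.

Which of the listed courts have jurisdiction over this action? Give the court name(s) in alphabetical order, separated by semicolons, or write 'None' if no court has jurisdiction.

The Superior Court of Ulmont:
  (a) The property lies in Palport, not Ulmont. The proviso rescues it, though: Tomas Brightmoor resides in Ulmont. Met.
  (b) Tomas Brightmoor resides in Ulmont, which satisfies one of the alternatives. Satisfied.
  (c) The plaintiff resides in Palport, which is not Ulmont, so this disjunct is met. Condition met.
  (d) Tomas Brightmoor resides in Ulmont, so one alternative holds. The exception is not triggered, since the plaintiff resides in Palport, not Ulmont. Met.
  → Jurisdiction lies.
The Circuit Court of Kelstead:
  (a) Petra Vail resides in Kelstead. Met.
  (b) The plaintiff resides in Palport, which is not Kelstead, so this disjunct is met. The exception is not triggered, since the property lies in Palport, not Kelstead. Met.
  (c) Petra Vail resides in Kelstead, so one alternative holds. The exception is not triggered, since the plaintiff resides in Palport, not Kelstead. Met.
  (d) The claim is a property claim, not a tort claim. But Petra Vail resides in Kelstead, and the 'unless' clause therefore excuses the requirement. Met.
  → The court has jurisdiction.

the Circuit Court of Kelstead; the Superior Court of Ulmont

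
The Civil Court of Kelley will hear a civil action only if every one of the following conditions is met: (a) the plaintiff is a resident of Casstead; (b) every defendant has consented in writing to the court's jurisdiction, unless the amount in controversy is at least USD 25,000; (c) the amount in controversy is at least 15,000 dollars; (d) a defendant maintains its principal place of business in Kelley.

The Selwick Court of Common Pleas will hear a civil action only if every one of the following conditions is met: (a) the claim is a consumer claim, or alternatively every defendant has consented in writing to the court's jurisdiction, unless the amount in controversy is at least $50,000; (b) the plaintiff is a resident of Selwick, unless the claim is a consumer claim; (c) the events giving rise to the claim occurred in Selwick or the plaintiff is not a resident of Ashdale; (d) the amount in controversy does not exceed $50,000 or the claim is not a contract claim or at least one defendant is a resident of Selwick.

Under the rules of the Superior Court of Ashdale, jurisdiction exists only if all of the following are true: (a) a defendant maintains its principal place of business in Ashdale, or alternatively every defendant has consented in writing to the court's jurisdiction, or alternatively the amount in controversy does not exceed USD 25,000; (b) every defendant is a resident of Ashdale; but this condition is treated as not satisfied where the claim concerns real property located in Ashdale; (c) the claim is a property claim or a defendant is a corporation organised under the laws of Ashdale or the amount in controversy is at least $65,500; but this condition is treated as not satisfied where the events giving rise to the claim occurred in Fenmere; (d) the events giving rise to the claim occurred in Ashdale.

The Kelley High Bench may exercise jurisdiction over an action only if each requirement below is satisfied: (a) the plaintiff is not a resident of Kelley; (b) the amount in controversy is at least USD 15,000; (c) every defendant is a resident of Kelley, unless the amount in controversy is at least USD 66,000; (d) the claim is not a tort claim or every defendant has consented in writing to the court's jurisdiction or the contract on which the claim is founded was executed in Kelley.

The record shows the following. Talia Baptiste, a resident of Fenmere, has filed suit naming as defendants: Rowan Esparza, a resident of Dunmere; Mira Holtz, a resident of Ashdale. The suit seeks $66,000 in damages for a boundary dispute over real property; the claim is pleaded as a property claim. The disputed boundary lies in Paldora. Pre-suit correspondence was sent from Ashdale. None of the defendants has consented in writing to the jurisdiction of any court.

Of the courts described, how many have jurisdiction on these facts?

The Civil Court of Kelley:
  (a) The plaintiff resides in Fenmere, not Casstead. Fails.
  (b) No such written consent has been filed. However, the amount in controversy is $66,000, which meets the $25,000 floor, so the 'unless' proviso supplies this condition. Condition met.
  (c) The amount in controversy is USD 66,000, which meets the 15,000 dollars floor. Met.
  (d) No defendant is a corporation. Not satisfied.
  → The court lacks jurisdiction.
The Selwick Court of Common Pleas:
  (a) The claim is a property claim, not a consumer claim; no such written consent has been filed — none of the alternatives is met. But the amount in controversy is $66,000, which meets the USD 50,000 floor, and the 'unless' clause therefore excuses the requirement. Met.
  (b) The plaintiff resides in Fenmere, not Selwick. Nor does the 'unless' clause help: the claim is a property claim, not a consumer claim. Not met.
  (c) The plaintiff resides in Fenmere, which is not Ashdale, so this disjunct is met. Satisfied.
  (d) The claim is a property claim, not a contract claim — that alternative is enough. Met.
  → The court lacks jurisdiction.
The Superior Court of Ashdale:
  (a) No defendant is a corporation; no such written consent has been filed; the amount in controversy is USD 66,000, above the 25,000 dollars ceiling — every alternative fails. Condition not met.
  (b) The defendants reside as follows — Rowan Esparza in Dunmere, Mira Holtz in Ashdale — not all in Ashdale. Condition not met.
  (c) The claim is a property claim, so one alternative holds. The carve-out does not apply: the operative events occurred in Paldora, not Fenmere. Met.
  (d) The operative events occurred in Paldora, not Ashdale. Fails.
  → At least one condition fails; no jurisdiction.
The Kelley High Bench:
  (a) The plaintiff resides in Fenmere, which is not Kelley. Met.
  (b) The amount in controversy is 66,000 dollars, which meets the 15,000 dollars floor. Satisfied.
  (c) The defendants reside as follows — Rowan Esparza in Dunmere, Mira Holtz in Ashdale — not all in Kelley. The proviso rescues it, though: the amount in controversy is 66,000 dollars, which meets the USD 66,000 floor. Satisfied.
  (d) The claim is a property claim, not a tort claim, so this disjunct is met. Condition met.
  → All conditions met; jurisdiction exists.
Courts with jurisdiction: the Kelley High Bench — 1 in total.

1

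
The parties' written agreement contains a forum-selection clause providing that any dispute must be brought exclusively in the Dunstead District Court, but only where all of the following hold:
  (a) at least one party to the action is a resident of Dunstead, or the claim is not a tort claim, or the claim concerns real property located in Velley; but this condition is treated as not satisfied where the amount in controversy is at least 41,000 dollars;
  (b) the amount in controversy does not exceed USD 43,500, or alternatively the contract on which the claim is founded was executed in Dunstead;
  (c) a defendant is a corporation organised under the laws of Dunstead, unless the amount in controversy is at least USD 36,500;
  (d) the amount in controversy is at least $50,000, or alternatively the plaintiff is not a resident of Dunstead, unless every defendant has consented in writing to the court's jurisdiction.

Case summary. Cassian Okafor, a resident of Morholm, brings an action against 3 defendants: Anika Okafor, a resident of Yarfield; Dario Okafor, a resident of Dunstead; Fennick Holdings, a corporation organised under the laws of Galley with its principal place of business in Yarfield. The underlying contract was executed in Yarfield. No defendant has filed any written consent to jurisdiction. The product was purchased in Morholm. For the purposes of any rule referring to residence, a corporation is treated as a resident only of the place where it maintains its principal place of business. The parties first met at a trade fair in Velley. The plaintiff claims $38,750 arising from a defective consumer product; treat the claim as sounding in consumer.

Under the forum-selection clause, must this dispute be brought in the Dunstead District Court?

Yes

The Dunstead District Court:
  (a) Dario Okafor resides in Dunstead, which satisfies one of the alternatives. The exception is not triggered, since the amount in controversy is 38,750 dollars, below the USD 41,000 floor. Condition met.
  (b) The amount in controversy is USD 38,750, within the 43,500 dollars ceiling, so one alternative holds. Satisfied.
  (c) The corporate defendant(s) are organised in Galley, not Dunstead. The proviso rescues it, though: the amount in controversy is 38,750 dollars, which meets the USD 36,500 floor. Condition met.
  (d) The plaintiff resides in Morholm, which is not Dunstead, which satisfies one of the alternatives. Condition met.
  → The clause applies.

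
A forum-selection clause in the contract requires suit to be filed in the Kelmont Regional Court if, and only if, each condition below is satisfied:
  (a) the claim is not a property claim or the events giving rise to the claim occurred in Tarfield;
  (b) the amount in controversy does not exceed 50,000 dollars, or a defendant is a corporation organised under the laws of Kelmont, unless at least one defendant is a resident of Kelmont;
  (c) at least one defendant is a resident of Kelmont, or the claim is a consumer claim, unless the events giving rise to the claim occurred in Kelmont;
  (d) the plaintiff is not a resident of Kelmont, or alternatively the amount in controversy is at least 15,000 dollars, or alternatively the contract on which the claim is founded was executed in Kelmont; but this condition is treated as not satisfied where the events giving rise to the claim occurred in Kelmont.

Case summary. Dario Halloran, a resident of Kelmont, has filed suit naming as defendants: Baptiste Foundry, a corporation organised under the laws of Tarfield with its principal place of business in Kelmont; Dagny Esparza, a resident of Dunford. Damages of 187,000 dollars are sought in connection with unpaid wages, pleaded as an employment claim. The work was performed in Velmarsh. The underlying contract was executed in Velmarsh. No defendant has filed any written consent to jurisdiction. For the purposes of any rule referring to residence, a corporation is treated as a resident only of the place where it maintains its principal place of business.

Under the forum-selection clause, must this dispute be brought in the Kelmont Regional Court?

Yes

The Kelmont Regional Court:
  (a) The claim is an employment claim, not a property claim, so this disjunct is met. Satisfied.
  (b) The amount in controversy is USD 187,000, above the 50,000 dollars ceiling; the corporate defendant(s) are organised in Tarfield, not Kelmont — no alternative holds. But Baptiste Foundry resides in Kelmont, and the 'unless' clause therefore excuses the requirement. Satisfied.
  (c) Baptiste Foundry resides in Kelmont, so this disjunct is met. Satisfied.
  (d) The amount in controversy is $187,000, which meets the 15,000 dollars floor — that alternative is enough. The carve-out does not apply: the operative events occurred in Velmarsh, not Kelmont. Met.
  → Forum clause is triggered.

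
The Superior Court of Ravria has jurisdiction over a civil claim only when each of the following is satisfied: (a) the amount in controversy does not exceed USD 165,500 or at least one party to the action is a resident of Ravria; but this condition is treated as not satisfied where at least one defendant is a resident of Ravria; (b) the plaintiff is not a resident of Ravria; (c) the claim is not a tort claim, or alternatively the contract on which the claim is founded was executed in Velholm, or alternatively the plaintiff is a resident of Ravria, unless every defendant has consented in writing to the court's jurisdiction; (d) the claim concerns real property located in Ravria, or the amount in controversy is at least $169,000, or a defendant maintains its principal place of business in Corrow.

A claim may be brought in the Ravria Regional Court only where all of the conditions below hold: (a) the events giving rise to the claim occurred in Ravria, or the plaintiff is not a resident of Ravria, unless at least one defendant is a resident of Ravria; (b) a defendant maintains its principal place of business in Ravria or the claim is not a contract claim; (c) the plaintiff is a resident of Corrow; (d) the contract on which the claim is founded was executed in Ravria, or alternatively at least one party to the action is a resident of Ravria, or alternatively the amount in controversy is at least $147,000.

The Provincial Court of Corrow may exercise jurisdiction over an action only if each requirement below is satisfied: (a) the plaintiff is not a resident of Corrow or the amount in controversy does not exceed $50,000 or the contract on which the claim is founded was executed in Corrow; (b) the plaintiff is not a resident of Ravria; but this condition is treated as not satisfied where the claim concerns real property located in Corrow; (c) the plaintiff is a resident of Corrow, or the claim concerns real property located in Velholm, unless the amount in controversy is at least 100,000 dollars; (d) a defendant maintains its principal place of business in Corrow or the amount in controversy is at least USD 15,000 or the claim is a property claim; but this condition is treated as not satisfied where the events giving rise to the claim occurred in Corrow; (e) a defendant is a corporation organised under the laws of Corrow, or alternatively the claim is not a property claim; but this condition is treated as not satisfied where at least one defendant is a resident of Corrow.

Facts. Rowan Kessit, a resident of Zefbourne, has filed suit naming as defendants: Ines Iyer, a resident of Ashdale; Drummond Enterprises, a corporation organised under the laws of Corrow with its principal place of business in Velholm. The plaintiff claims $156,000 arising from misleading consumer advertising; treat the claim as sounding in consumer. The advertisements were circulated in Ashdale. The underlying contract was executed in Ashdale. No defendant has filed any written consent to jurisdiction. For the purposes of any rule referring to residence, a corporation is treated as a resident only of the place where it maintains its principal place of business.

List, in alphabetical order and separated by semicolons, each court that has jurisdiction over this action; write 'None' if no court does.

The Superior Court of Ravria:
  (a) The amount in controversy is 156,000 dollars, within the USD 165,500 ceiling, which satisfies one of the alternatives. And the carve-out is inapplicable — no defendant resides in Ravria (they reside in Ashdale, Velholm). Condition met.
  (b) The plaintiff resides in Zefbourne, which is not Ravria. Met.
  (c) The claim is a consumer claim, not a tort claim, so this disjunct is met. Satisfied.
  (d) The claim does not concern real property; the amount in controversy is USD 156,000, below the $169,000 floor; the corporate defendant(s) have their principal place of business in Velholm, not Corrow — no alternative holds. Not met.
  → No jurisdiction.
The Ravria Regional Court:
  (a) The plaintiff resides in Zefbourne, which is not Ravria — that alternative is enough. Satisfied.
  (b) The claim is a consumer claim, not a contract claim — that alternative is enough. Condition met.
  (c) The plaintiff resides in Zefbourne, not Corrow. Condition not met.
  (d) The amount in controversy is USD 156,000, which meets the 147,000 dollars floor, which satisfies one of the alternatives. Condition met.
  → No jurisdiction.
The Provincial Court of Corrow:
  (a) The plaintiff resides in Zefbourne, which is not Corrow — that alternative is enough. Met.
  (b) The plaintiff resides in Zefbourne, which is not Ravria. And the carve-out is inapplicable — the claim does not concern real property. Condition met.
  (c) The plaintiff resides in Zefbourne, not Corrow; the claim does not concern real property — none of the alternatives is met. But the amount in controversy is USD 156,000, which meets the $100,000 floor, and the 'unless' clause therefore excuses the requirement. Met.
  (d) The amount in controversy is 156,000 dollars, which meets the 15,000 dollars floor — that alternative is enough. And the carve-out is inapplicable — the operative events occurred in Ashdale, not Corrow. Condition met.
  (e) Drummond Enterprises is organised under the laws of Corrow, which satisfies one of the alternatives. And the carve-out is inapplicable — no defendant resides in Corrow (they reside in Ashdale, Velholm). Satisfied.
  → Jurisdiction lies.

the Provincial Court of Corrow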